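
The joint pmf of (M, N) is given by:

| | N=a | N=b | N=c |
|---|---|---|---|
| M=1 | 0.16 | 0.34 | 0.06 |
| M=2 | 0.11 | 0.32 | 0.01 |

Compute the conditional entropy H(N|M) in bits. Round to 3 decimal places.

Chain rule: H(N|M) = H(M,N) − H(M).
Marginals: p(M) = (0.5600, 0.4400), p(N) = (0.2700, 0.6600, 0.0700).
H(M,N) = 2.1385 bits; H(M) = 0.9896 bits.
H(N|M) = 2.1385 − 0.9896 = 1.149 bits.

1.149 bits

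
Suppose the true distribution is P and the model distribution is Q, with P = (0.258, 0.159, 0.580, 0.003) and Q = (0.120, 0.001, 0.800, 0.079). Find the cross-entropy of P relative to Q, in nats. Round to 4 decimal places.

H(P,Q) = −Σ p·ln q.
  −0.258·ln(0.120) = 0.54703
  −0.159·ln(0.001) = 1.09833
  −0.580·ln(0.800) = 0.12942
  −0.003·ln(0.079) = 0.00761
H(P,Q) = 1.7824 nats.

1.7824 nats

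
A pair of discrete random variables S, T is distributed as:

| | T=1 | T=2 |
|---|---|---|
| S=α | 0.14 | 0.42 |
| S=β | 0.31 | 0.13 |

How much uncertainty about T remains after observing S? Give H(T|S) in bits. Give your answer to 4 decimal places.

Marginals: p(S) = (0.5600, 0.4400), p(T) = (0.4500, 0.5500).
H(T|S) = Σ p(S) · H(T|S=·).
  S=α: p=0.5600, H(T|S=α) = 0.8113
  S=β: p=0.4400, H(T|S=β) = 0.8757
Weighted sum = 0.8396 bits.

0.8396 bits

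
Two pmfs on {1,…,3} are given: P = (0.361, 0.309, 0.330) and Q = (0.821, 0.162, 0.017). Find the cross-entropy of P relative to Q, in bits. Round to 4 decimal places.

H(P,Q) = −Σ p·log₂ q.
  −0.361·log₂(0.821) = 0.10272
  −0.309·log₂(0.162) = 0.81141
  −0.330·log₂(0.017) = 1.93985
H(P,Q) = 2.8540 bits.

2.8540 bits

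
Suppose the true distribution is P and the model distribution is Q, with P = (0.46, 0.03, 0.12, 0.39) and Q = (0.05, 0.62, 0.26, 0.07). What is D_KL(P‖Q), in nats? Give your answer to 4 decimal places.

1.5071 nats

D(P‖Q) = Σ p·ln(p/q).
  0.46·ln(0.46/0.05) = 1.02083
  0.03·ln(0.03/0.62) = -0.09086
  0.12·ln(0.12/0.26) = -0.09278
  0.39·ln(0.39/0.07) = 0.66988
D(P‖Q) = 1.5071 nats.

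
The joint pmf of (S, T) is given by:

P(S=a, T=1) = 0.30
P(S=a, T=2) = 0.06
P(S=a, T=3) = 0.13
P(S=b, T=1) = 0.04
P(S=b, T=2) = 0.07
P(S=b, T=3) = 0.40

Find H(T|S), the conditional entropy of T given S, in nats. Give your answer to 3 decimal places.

0.784 nats

Chain rule: H(T|S) = H(S,T) − H(S).
Marginals: p(S) = (0.4900, 0.5100), p(T) = (0.3400, 0.1300, 0.5300).
H(S,T) = 1.4766 nats; H(S) = 0.6929 nats.
H(T|S) = 1.4766 − 0.6929 = 0.784 nats.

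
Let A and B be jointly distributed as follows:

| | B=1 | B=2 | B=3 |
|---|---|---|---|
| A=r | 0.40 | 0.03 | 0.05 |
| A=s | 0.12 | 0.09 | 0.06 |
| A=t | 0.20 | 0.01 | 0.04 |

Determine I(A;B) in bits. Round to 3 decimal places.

0.116 bits

Marginals: p(A) = (0.4800, 0.2700, 0.2500), p(B) = (0.7200, 0.1300, 0.1500).
I(A;B) = Σ p(x,y)·log₂[p(x,y)/(p(x)p(y))].
  (r,1): 0.40·log₂(1.1574) = 0.0844
  (r,2): 0.03·log₂(0.4808) = -0.0317
  (r,3): 0.05·log₂(0.6944) = -0.0263
  (s,1): 0.12·log₂(0.6173) = -0.0835
  (s,2): 0.09·log₂(2.5641) = 0.1223
  (s,3): 0.06·log₂(1.4815) = 0.0340
  (t,1): 0.20·log₂(1.1111) = 0.0304
  (t,2): 0.01·log₂(0.3077) = -0.0170
  (t,3): 0.04·log₂(1.0667) = 0.0037
Sum = 0.116 bits.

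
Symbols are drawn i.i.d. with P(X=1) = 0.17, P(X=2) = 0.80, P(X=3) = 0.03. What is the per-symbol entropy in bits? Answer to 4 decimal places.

H(X) = −Σ p·log₂ p.
  −(0.17)·log₂(0.17) = 0.43459
  −(0.80)·log₂(0.80) = 0.25754
  −(0.03)·log₂(0.03) = 0.15177
Sum: 0.43459 + 0.25754 + 0.15177 = 0.8439 bits.

0.8439 bits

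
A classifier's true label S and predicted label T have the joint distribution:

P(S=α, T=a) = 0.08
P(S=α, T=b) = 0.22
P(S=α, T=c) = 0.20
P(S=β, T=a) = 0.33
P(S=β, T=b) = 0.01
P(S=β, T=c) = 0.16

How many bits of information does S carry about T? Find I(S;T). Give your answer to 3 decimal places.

Marginals: p(S) = (0.5000, 0.5000), p(T) = (0.4100, 0.2300, 0.3600).
I(S;T) = H(S) + H(T) − H(S,T).
H(S) = 1.0000, H(T) = 1.5457, H(S,T) = 2.2537.
I(S;T) = 1.0000 + 1.5457 − 2.2537 = 0.292 bits.

0.292 bits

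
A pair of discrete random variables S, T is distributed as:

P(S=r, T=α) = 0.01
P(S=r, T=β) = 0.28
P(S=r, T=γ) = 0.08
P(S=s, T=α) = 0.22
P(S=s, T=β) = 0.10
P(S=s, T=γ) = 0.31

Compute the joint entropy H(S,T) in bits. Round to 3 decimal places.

2.209 bits

H(S,T) = −Σ p(x,y)·log₂ p(x,y) over all 6 cells.
  cell (r,α): −0.01·log₂0.01 = 0.0664
  cell (r,β): −0.28·log₂0.28 = 0.5142
  cell (r,γ): −0.08·log₂0.08 = 0.2915
  cell (s,α): −0.22·log₂0.22 = 0.4806
  cell (s,β): −0.10·log₂0.10 = 0.3322
  cell (s,γ): −0.31·log₂0.31 = 0.5238
Sum = 2.209 bits.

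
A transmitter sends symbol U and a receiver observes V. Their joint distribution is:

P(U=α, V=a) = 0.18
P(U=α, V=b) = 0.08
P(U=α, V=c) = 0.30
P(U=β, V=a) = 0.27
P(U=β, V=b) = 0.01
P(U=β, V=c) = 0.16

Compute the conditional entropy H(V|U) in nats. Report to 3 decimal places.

Chain rule: H(V|U) = H(U,V) − H(U).
Marginals: p(U) = (0.5600, 0.4400), p(V) = (0.4500, 0.0900, 0.4600).
H(U,V) = 1.5647 nats; H(U) = 0.6859 nats.
H(V|U) = 1.5647 − 0.6859 = 0.879 nats.

0.879 nats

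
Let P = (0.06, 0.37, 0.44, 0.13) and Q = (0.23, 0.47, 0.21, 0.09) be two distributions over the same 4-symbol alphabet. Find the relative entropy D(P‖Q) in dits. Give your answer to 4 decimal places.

0.0886 dits

D(P‖Q) = Σ p·log₁₀(p/q).
  0.06·log₁₀(0.06/0.23) = -0.03501
  0.37·log₁₀(0.37/0.47) = -0.03844
  0.44·log₁₀(0.44/0.21) = 0.14134
  0.13·log₁₀(0.13/0.09) = 0.02076
D(P‖Q) = 0.0886 dits.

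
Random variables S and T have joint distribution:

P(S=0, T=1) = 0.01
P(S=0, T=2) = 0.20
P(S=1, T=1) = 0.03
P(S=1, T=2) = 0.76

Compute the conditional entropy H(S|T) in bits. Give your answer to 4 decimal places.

0.7412 bits

Marginals: p(S) = (0.2100, 0.7900), p(T) = (0.0400, 0.9600).
H(S|T) = Σ p(T) · H(S|T=·).
  T=1: p=0.0400, H(S|T=1) = 0.8113
  T=2: p=0.9600, H(S|T=2) = 0.7383
Weighted sum = 0.7412 bits.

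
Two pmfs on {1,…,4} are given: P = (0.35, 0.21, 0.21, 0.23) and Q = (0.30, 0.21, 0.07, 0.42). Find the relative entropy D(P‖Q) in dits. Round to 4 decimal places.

0.0635 dits

D(P‖Q) = Σ p·log₁₀(p/q).
  0.35·log₁₀(0.35/0.30) = 0.02343
  0.21·log₁₀(0.21/0.21) = 0.00000
  0.21·log₁₀(0.21/0.07) = 0.10020
  0.23·log₁₀(0.23/0.42) = -0.06015
D(P‖Q) = 0.0635 dits.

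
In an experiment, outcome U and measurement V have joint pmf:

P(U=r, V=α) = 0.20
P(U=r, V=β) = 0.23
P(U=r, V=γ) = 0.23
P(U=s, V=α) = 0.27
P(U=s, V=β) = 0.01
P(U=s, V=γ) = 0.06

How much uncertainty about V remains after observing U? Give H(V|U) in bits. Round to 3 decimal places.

1.335 bits

Marginals: p(U) = (0.6600, 0.3400), p(V) = (0.4700, 0.2400, 0.2900).
H(V|U) = Σ p(U) · H(V|U=·).
  U=r: p=0.6600, H(V|U=r) = 1.5819
  U=s: p=0.3400, H(V|U=s) = 0.8554
Weighted sum = 1.335 bits.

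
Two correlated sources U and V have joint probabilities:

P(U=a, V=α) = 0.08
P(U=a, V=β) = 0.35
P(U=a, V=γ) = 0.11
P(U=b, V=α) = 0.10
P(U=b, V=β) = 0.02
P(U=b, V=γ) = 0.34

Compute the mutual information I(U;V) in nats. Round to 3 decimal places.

Marginals: p(U) = (0.5400, 0.4600), p(V) = (0.1800, 0.3700, 0.4500).
I(U;V) = Σ p(x,y)·ln[p(x,y)/(p(x)p(y))].
  (a,α): 0.08·ln(0.8230) = -0.0156
  (a,β): 0.35·ln(1.7518) = 0.1962
  (a,γ): 0.11·ln(0.4527) = -0.0872
  (b,α): 0.10·ln(1.2077) = 0.0189
  (b,β): 0.02·ln(0.1175) = -0.0428
  (b,γ): 0.34·ln(1.6425) = 0.1687
Sum = 0.238 nats.

0.238 nats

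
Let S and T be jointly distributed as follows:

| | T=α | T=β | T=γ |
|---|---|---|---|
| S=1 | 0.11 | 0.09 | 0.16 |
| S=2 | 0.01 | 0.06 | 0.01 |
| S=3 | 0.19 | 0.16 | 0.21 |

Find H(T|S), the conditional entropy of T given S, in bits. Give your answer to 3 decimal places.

Marginals: p(S) = (0.3600, 0.0800, 0.5600), p(T) = (0.3100, 0.3100, 0.3800).
H(T|S) = Σ p(S) · H(T|S=·).
  S=1: p=0.3600, H(T|S=1) = 1.5426
  S=2: p=0.0800, H(T|S=2) = 1.0613
  S=3: p=0.5600, H(T|S=3) = 1.5761
Weighted sum = 1.523 bits.

1.523 bits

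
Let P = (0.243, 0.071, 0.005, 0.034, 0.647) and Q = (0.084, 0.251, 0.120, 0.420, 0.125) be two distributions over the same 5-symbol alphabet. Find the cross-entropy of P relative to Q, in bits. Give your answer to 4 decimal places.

3.0088 bits

H(P,Q) = −Σ p·log₂ q.
  −0.243·log₂(0.084) = 0.86835
  −0.071·log₂(0.251) = 0.14159
  −0.005·log₂(0.120) = 0.01529
  −0.034·log₂(0.420) = 0.04255
  −0.647·log₂(0.125) = 1.94100
H(P,Q) = 3.0088 bits.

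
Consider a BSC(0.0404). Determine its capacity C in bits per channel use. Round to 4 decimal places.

0.7559 bits

Binary symmetric channel: C = 1 − h₂(ε) where h₂ is the binary entropy function.
h₂(0.0404) = −0.0404·log₂0.0404 − 0.9596·log₂0.9596 = 0.2441.
C = 1 − 0.2441 = 0.7559 bits per channel use.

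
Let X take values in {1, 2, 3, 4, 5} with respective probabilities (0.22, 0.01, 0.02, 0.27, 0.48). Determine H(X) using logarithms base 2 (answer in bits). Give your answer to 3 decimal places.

1.678 bits

H(X) = −Σ p·log₂ p.
  −(0.22)·log₂(0.22) = 0.4806
  −(0.01)·log₂(0.01) = 0.0664
  −(0.02)·log₂(0.02) = 0.1129
  −(0.27)·log₂(0.27) = 0.5100
  −(0.48)·log₂(0.48) = 0.5083
Sum: 0.4806 + 0.0664 + 0.1129 + 0.5100 + 0.5083 = 1.678 bits.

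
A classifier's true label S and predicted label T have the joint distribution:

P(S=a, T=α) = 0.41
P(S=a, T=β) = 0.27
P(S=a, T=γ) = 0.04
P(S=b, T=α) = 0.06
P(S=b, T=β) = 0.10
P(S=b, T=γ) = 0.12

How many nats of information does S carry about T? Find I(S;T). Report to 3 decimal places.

0.108 nats

Marginals: p(S) = (0.7200, 0.2800), p(T) = (0.4700, 0.3700, 0.1600).
I(S;T) = H(S) + H(T) − H(S,T).
H(S) = 0.5930, H(T) = 1.0159, H(S,T) = 1.5013.
I(S;T) = 0.5930 + 1.0159 − 1.5013 = 0.108 nats.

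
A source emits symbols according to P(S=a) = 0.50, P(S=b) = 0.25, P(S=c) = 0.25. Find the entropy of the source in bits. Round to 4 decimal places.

1.5000 bits

H(S) = −Σ p·log₂ p.
  −(0.50)·log₂(0.50) = 0.50000
  −(0.25)·log₂(0.25) = 0.50000
  −(0.25)·log₂(0.25) = 0.50000
Sum: 0.50000 + 0.50000 + 0.50000 = 1.5000 bits.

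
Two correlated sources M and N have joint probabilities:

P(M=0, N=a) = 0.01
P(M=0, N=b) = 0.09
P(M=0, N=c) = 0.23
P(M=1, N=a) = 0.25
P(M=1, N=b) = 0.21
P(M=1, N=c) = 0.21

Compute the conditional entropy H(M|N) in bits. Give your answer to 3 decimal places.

Marginals: p(M) = (0.3300, 0.6700), p(N) = (0.2600, 0.3000, 0.4400).
H(M|N) = Σ p(N) · H(M|N=·).
  N=a: p=0.2600, H(M|N=a) = 0.2352
  N=b: p=0.3000, H(M|N=b) = 0.8813
  N=c: p=0.4400, H(M|N=c) = 0.9985
Weighted sum = 0.765 bits.

0.765 bits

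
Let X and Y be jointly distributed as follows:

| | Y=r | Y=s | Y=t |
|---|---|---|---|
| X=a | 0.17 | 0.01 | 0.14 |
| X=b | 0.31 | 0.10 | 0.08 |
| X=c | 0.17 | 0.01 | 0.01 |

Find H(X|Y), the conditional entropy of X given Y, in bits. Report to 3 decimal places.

1.354 bits

Chain rule: H(X|Y) = H(X,Y) − H(Y).
Marginals: p(X) = (0.3200, 0.4900, 0.1900), p(Y) = (0.6500, 0.1200, 0.2300).
H(X,Y) = 2.6131 bits; H(Y) = 1.2587 bits.
H(X|Y) = 2.6131 − 1.2587 = 1.354 bits.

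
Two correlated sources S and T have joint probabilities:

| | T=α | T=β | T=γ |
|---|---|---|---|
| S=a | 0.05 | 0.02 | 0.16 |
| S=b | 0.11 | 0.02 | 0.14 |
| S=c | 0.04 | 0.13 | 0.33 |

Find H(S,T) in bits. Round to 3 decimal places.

H(S,T) = −Σ p(x,y)·log₂ p(x,y) over all 9 cells.
  cell (a,α): −0.05·log₂0.05 = 0.2161
  cell (a,β): −0.02·log₂0.02 = 0.1129
  cell (a,γ): −0.16·log₂0.16 = 0.4230
  cell (b,α): −0.11·log₂0.11 = 0.3503
  cell (b,β): −0.02·log₂0.02 = 0.1129
  cell (b,γ): −0.14·log₂0.14 = 0.3971
  cell (c,α): −0.04·log₂0.04 = 0.1858
  cell (c,β): −0.13·log₂0.13 = 0.3826
  cell (c,γ): −0.33·log₂0.33 = 0.5278
Sum = 2.708 bits.

2.708 bits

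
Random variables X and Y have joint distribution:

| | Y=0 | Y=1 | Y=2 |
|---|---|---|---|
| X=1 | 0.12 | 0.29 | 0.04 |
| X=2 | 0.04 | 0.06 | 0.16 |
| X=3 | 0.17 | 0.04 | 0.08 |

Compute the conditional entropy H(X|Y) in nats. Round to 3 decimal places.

Marginals: p(X) = (0.4500, 0.2600, 0.2900), p(Y) = (0.3300, 0.3900, 0.2800).
H(X|Y) = Σ p(Y) · H(X|Y=·).
  Y=0: p=0.3300, H(X|Y=0) = 0.9653
  Y=1: p=0.3900, H(X|Y=1) = 0.7418
  Y=2: p=0.2800, H(X|Y=2) = 0.9557
Weighted sum = 0.875 nats.

0.875 nats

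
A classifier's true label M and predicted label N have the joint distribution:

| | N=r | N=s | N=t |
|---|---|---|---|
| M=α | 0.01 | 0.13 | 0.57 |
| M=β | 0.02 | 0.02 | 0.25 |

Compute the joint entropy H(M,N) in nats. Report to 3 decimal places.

H(M,N) = −Σ p(x,y)·ln p(x,y) over all 6 cells.
  cell (α,r): −0.01·ln0.01 = 0.0461
  cell (α,s): −0.13·ln0.13 = 0.2652
  cell (α,t): −0.57·ln0.57 = 0.3204
  cell (β,r): −0.02·ln0.02 = 0.0782
  cell (β,s): −0.02·ln0.02 = 0.0782
  cell (β,t): −0.25·ln0.25 = 0.3466
Sum = 1.135 nats.

1.135 nats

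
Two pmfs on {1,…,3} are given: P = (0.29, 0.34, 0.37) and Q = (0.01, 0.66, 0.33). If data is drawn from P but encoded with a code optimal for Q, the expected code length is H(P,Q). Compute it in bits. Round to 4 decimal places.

2.7223 bits

H(P,Q) = −Σ p·log₂ q.
  −0.29·log₂(0.01) = 1.92672
  −0.34·log₂(0.66) = 0.20382
  −0.37·log₂(0.33) = 0.59180
H(P,Q) = 2.7223 bits.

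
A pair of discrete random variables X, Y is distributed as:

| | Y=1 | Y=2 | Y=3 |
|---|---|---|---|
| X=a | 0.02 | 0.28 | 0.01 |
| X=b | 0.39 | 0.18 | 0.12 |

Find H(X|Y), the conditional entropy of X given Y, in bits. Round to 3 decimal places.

Marginals: p(X) = (0.3100, 0.6900), p(Y) = (0.4100, 0.4600, 0.1300).
H(X|Y) = Σ p(Y) · H(X|Y=·).
  Y=1: p=0.4100, H(X|Y=1) = 0.2812
  Y=2: p=0.4600, H(X|Y=2) = 0.9656
  Y=3: p=0.1300, H(X|Y=3) = 0.3912
Weighted sum = 0.610 bits.

0.610 bits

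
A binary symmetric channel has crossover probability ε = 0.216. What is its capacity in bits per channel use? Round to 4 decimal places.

Binary symmetric channel: C = 1 − h₂(ε) where h₂ is the binary entropy function.
h₂(0.216) = −0.216·log₂0.216 − 0.784·log₂0.784 = 0.7528.
C = 1 − 0.7528 = 0.2472 bits per channel use.

0.2472 bits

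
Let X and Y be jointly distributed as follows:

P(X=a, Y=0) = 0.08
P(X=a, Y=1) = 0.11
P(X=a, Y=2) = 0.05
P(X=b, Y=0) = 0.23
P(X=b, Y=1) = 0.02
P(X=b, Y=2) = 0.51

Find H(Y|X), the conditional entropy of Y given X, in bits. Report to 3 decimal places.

1.159 bits

Marginals: p(X) = (0.2400, 0.7600), p(Y) = (0.3100, 0.1300, 0.5600).
H(Y|X) = Σ p(X) · H(Y|X=·).
  X=a: p=0.2400, H(Y|X=a) = 1.5157
  X=b: p=0.7600, H(Y|X=b) = 1.0461
Weighted sum = 1.159 bits.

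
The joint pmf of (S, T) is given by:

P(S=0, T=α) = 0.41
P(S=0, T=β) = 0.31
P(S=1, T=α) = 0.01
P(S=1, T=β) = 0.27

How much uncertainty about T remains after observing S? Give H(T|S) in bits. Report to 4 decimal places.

Marginals: p(S) = (0.7200, 0.2800), p(T) = (0.4200, 0.5800).
H(T|S) = Σ p(S) · H(T|S=·).
  S=0: p=0.7200, H(T|S=0) = 0.9860
  S=1: p=0.2800, H(T|S=1) = 0.2223
Weighted sum = 0.7722 bits.

0.7722 bits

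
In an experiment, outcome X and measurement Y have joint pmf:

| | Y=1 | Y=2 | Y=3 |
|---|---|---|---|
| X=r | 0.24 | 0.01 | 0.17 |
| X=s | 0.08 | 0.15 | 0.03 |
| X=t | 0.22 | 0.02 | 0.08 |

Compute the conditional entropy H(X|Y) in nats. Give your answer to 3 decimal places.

0.897 nats

Chain rule: H(X|Y) = H(X,Y) − H(Y).
Marginals: p(X) = (0.4200, 0.2600, 0.3200), p(Y) = (0.5400, 0.1800, 0.2800).
H(X,Y) = 1.8950 nats; H(Y) = 0.9978 nats.
H(X|Y) = 1.8950 − 0.9978 = 0.897 nats.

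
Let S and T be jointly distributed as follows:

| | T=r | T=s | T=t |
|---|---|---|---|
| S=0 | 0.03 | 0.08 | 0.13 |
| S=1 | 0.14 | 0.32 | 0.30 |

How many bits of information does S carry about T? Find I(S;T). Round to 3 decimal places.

Marginals: p(S) = (0.2400, 0.7600), p(T) = (0.1700, 0.4000, 0.4300).
I(S;T) = Σ p(x,y)·log₂[p(x,y)/(p(x)p(y))].
  (0,r): 0.03·log₂(0.7353) = -0.0133
  (0,s): 0.08·log₂(0.8333) = -0.0210
  (0,t): 0.13·log₂(1.2597) = 0.0433
  (1,r): 0.14·log₂(1.0836) = 0.0162
  (1,s): 0.32·log₂(1.0526) = 0.0237
  (1,t): 0.30·log₂(0.9180) = -0.0370
Sum = 0.012 bits.

0.012 bits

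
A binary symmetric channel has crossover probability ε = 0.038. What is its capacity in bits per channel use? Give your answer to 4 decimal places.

Binary symmetric channel: C = 1 − h₂(ε) where h₂ is the binary entropy function.
h₂(0.038) = −0.038·log₂0.038 − 0.962·log₂0.962 = 0.2330.
C = 1 − 0.2330 = 0.7670 bits per channel use.

0.7670 bits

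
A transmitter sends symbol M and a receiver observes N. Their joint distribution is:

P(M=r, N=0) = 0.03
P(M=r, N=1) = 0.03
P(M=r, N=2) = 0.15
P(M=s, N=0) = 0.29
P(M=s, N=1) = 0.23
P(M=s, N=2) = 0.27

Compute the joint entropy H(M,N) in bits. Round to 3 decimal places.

H(M,N) = −Σ p(x,y)·log₂ p(x,y) over all 6 cells.
  cell (r,0): −0.03·log₂0.03 = 0.1518
  cell (r,1): −0.03·log₂0.03 = 0.1518
  cell (r,2): −0.15·log₂0.15 = 0.4105
  cell (s,0): −0.29·log₂0.29 = 0.5179
  cell (s,1): −0.23·log₂0.23 = 0.4877
  cell (s,2): −0.27·log₂0.27 = 0.5100
Sum = 2.230 bits.

2.230 bits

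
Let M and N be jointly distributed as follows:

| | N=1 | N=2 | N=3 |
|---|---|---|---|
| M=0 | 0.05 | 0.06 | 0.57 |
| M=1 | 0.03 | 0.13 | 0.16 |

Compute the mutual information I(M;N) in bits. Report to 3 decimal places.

Marginals: p(M) = (0.6800, 0.3200), p(N) = (0.0800, 0.1900, 0.7300).
I(M;N) = H(M) + H(N) − H(M,N).
H(M) = 0.9044, H(N) = 1.0782, H(M,N) = 1.8793.
I(M;N) = 0.9044 + 1.0782 − 1.8793 = 0.103 bits.

0.103 bits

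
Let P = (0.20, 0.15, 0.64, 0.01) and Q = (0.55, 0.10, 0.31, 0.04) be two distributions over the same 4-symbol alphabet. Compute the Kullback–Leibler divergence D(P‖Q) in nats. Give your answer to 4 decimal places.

0.3086 nats

D(P‖Q) = Σ p·ln(p/q).
  0.20·ln(0.20/0.55) = -0.20232
  0.15·ln(0.15/0.10) = 0.06082
  0.64·ln(0.64/0.31) = 0.46393
  0.01·ln(0.01/0.04) = -0.01386
D(P‖Q) = 0.3086 nats.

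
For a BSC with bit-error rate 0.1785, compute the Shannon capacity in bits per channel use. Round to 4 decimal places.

Binary symmetric channel: C = 1 − h₂(ε) where h₂ is the binary entropy function.
h₂(0.1785) = −0.1785·log₂0.1785 − 0.8215·log₂0.8215 = 0.6768.
C = 1 − 0.6768 = 0.3232 bits per channel use.

0.3232 bits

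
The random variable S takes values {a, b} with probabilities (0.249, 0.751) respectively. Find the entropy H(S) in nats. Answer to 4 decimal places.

0.5612 nats

H(S) = −Σ p·ln p.
  −(0.249)·ln(0.249) = 0.34619
  −(0.751)·ln(0.751) = 0.21505
Sum: 0.34619 + 0.21505 = 0.5612 nats.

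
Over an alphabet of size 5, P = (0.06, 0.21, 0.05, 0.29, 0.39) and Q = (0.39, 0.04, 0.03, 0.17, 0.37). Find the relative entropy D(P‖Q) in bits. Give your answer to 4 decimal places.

0.6303 bits

D(P‖Q) = Σ p·log₂(p/q).
  0.06·log₂(0.06/0.39) = -0.16203
  0.21·log₂(0.21/0.04) = 0.50239
  0.05·log₂(0.05/0.03) = 0.03685
  0.29·log₂(0.29/0.17) = 0.22345
  0.39·log₂(0.39/0.37) = 0.02962
D(P‖Q) = 0.6303 bits.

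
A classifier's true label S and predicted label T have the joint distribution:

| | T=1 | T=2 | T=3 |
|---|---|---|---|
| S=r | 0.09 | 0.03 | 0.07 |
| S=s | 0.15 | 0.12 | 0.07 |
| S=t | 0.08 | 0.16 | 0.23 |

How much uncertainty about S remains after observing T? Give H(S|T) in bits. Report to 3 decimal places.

1.401 bits

Chain rule: H(S|T) = H(S,T) − H(T).
Marginals: p(S) = (0.1900, 0.3400, 0.4700), p(T) = (0.3200, 0.3100, 0.3700).
H(S,T) = 2.9813 bits; H(T) = 1.5806 bits.
H(S|T) = 2.9813 − 1.5806 = 1.401 bits.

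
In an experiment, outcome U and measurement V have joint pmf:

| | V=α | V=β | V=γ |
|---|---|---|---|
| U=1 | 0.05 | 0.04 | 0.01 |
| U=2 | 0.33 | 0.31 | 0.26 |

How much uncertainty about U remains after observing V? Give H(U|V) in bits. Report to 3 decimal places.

Marginals: p(U) = (0.1000, 0.9000), p(V) = (0.3800, 0.3500, 0.2700).
H(U|V) = Σ p(V) · H(U|V=·).
  V=α: p=0.3800, H(U|V=α) = 0.5618
  V=β: p=0.3500, H(U|V=β) = 0.5127
  V=γ: p=0.2700, H(U|V=γ) = 0.2285
Weighted sum = 0.455 bits.

0.455 bits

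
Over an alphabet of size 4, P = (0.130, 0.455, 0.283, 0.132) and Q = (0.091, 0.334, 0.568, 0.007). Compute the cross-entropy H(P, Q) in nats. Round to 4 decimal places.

H(P,Q) = −Σ p·ln q.
  −0.130·ln(0.091) = 0.31160
  −0.455·ln(0.334) = 0.49896
  −0.283·ln(0.568) = 0.16007
  −0.132·ln(0.007) = 0.65496
H(P,Q) = 1.6256 nats.

1.6256 nats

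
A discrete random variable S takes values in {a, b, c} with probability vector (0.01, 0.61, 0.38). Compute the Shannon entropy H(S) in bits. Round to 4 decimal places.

H(S) = −Σ p·log₂ p.
  −(0.01)·log₂(0.01) = 0.06644
  −(0.61)·log₂(0.61) = 0.43500
  −(0.38)·log₂(0.38) = 0.53045
Sum: 0.06644 + 0.43500 + 0.53045 = 1.0319 bits.

1.0319 bits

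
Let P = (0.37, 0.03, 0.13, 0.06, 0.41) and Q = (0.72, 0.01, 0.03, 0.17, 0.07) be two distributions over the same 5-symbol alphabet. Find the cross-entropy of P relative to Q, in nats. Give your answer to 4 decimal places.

1.9122 nats

H(P,Q) = −Σ p·ln q.
  −0.37·ln(0.72) = 0.12155
  −0.03·ln(0.01) = 0.13816
  −0.13·ln(0.03) = 0.45585
  −0.06·ln(0.17) = 0.10632
  −0.41·ln(0.07) = 1.09030
H(P,Q) = 1.9122 nats.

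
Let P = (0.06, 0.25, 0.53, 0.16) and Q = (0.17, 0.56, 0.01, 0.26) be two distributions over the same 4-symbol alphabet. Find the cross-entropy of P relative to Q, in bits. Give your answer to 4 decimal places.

H(P,Q) = −Σ p·log₂ q.
  −0.06·log₂(0.17) = 0.15338
  −0.25·log₂(0.56) = 0.20913
  −0.53·log₂(0.01) = 3.52124
  −0.16·log₂(0.26) = 0.31095
H(P,Q) = 4.1947 bits.

4.1947 bits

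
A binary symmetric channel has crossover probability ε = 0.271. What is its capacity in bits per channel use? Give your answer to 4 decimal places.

Binary symmetric channel: C = 1 − h₂(ε) where h₂ is the binary entropy function.
h₂(0.271) = −0.271·log₂0.271 − 0.729·log₂0.729 = 0.8429.
C = 1 − 0.8429 = 0.1571 bits per channel use.

0.1571 bits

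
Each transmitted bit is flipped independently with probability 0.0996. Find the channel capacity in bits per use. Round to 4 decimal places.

0.5323 bits

Binary symmetric channel: C = 1 − h₂(ε) where h₂ is the binary entropy function.
h₂(0.0996) = −0.0996·log₂0.0996 − 0.9004·log₂0.9004 = 0.4677.
C = 1 − 0.4677 = 0.5323 bits per channel use.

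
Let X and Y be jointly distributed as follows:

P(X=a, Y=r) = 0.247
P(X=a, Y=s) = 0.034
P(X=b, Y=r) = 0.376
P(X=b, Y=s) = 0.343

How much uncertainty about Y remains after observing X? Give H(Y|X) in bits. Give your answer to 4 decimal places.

0.8675 bits

Marginals: p(X) = (0.2810, 0.7190), p(Y) = (0.6230, 0.3770).
H(Y|X) = Σ p(X) · H(Y|X=·).
  X=a: p=0.2810, H(Y|X=a) = 0.5322
  X=b: p=0.7190, H(Y|X=b) = 0.9985
Weighted sum = 0.8675 bits.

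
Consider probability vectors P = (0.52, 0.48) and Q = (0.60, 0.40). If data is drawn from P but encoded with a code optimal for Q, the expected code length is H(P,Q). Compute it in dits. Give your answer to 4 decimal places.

H(P,Q) = −Σ p·log₁₀ q.
  −0.52·log₁₀(0.60) = 0.11536
  −0.48·log₁₀(0.40) = 0.19101
H(P,Q) = 0.3064 dits.

0.3064 dits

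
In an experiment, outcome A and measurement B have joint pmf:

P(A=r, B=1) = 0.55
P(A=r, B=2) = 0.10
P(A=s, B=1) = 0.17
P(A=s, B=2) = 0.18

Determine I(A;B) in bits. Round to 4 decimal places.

Marginals: p(A) = (0.6500, 0.3500), p(B) = (0.7200, 0.2800).
I(A;B) = H(A) + H(B) − H(A,B).
H(A) = 0.9341, H(B) = 0.8555, H(A,B) = 1.6865.
I(A;B) = 0.9341 + 0.8555 − 1.6865 = 0.1031 bits.

0.1031 bits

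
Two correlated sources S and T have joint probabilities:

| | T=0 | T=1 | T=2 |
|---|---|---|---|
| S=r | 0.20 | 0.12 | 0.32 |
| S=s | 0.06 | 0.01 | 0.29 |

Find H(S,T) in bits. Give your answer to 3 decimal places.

2.185 bits

H(S,T) = −Σ p(x,y)·log₂ p(x,y) over all 6 cells.
  cell (r,0): −0.20·log₂0.20 = 0.4644
  cell (r,1): −0.12·log₂0.12 = 0.3671
  cell (r,2): −0.32·log₂0.32 = 0.5260
  cell (s,0): −0.06·log₂0.06 = 0.2435
  cell (s,1): −0.01·log₂0.01 = 0.0664
  cell (s,2): −0.29·log₂0.29 = 0.5179
Sum = 2.185 bits.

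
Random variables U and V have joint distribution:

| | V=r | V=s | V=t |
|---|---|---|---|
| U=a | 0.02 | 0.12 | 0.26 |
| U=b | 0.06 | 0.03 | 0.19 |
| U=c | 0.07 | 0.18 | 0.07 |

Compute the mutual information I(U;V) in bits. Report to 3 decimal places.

Marginals: p(U) = (0.4000, 0.2800, 0.3200), p(V) = (0.1500, 0.3300, 0.5200).
I(U;V) = Σ p(x,y)·log₂[p(x,y)/(p(x)p(y))].
  (a,r): 0.02·log₂(0.3333) = -0.0317
  (a,s): 0.12·log₂(0.9091) = -0.0165
  (a,t): 0.26·log₂(1.2500) = 0.0837
  (b,r): 0.06·log₂(1.4286) = 0.0309
  (b,s): 0.03·log₂(0.3247) = -0.0487
  (b,t): 0.19·log₂(1.3049) = 0.0730
  (c,r): 0.07·log₂(1.4583) = 0.0381
  (c,s): 0.18·log₂(1.7045) = 0.1385
  (c,t): 0.07·log₂(0.4207) = -0.0874
Sum = 0.180 bits.

0.180 bits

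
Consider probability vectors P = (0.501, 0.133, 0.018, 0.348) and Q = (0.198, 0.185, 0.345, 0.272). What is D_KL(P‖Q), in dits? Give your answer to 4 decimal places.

D(P‖Q) = Σ p·log₁₀(p/q).
  0.501·log₁₀(0.501/0.198) = 0.20199
  0.133·log₁₀(0.133/0.185) = -0.01906
  0.018·log₁₀(0.018/0.345) = -0.02309
  0.348·log₁₀(0.348/0.272) = 0.03724
D(P‖Q) = 0.1971 dits.

0.1971 dits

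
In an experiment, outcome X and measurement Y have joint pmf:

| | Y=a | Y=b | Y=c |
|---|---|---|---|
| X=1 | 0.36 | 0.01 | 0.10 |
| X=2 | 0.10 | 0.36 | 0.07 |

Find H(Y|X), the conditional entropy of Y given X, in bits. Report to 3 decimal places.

Marginals: p(X) = (0.4700, 0.5300), p(Y) = (0.4600, 0.3700, 0.1700).
H(Y|X) = Σ p(X) · H(Y|X=·).
  X=1: p=0.4700, H(Y|X=1) = 0.8879
  X=2: p=0.5300, H(Y|X=2) = 1.2187
Weighted sum = 1.063 bits.

1.063 bits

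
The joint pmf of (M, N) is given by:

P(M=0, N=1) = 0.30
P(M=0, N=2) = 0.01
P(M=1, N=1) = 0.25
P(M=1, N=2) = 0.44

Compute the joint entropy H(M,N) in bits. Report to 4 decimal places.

1.6087 bits

H(M,N) = −Σ p(x,y)·log₂ p(x,y) over all 4 cells.
  cell (0,1): −0.30·log₂0.30 = 0.52109
  cell (0,2): −0.01·log₂0.01 = 0.06644
  cell (1,1): −0.25·log₂0.25 = 0.50000
  cell (1,2): −0.44·log₂0.44 = 0.52115
Sum = 1.6087 bits.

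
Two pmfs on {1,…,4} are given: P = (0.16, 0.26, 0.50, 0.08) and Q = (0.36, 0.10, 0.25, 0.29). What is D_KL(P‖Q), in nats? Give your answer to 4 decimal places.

D(P‖Q) = Σ p·ln(p/q).
  0.16·ln(0.16/0.36) = -0.12975
  0.26·ln(0.26/0.10) = 0.24843
  0.50·ln(0.50/0.25) = 0.34657
  0.08·ln(0.08/0.29) = -0.10303
D(P‖Q) = 0.3622 nats.

0.3622 nats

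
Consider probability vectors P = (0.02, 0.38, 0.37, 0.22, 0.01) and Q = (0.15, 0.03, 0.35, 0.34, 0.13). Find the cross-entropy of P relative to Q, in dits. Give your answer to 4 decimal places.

0.8758 dits

H(P,Q) = −Σ p·log₁₀ q.
  −0.02·log₁₀(0.15) = 0.01648
  −0.38·log₁₀(0.03) = 0.57869
  −0.37·log₁₀(0.35) = 0.16869
  −0.22·log₁₀(0.34) = 0.10307
  −0.01·log₁₀(0.13) = 0.00886
H(P,Q) = 0.8758 dits.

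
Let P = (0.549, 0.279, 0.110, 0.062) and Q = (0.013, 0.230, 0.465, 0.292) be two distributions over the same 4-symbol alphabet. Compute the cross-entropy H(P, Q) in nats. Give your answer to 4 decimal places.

H(P,Q) = −Σ p·ln q.
  −0.549·ln(0.013) = 2.38420
  −0.279·ln(0.230) = 0.41004
  −0.110·ln(0.465) = 0.08423
  −0.062·ln(0.292) = 0.07632
H(P,Q) = 2.9548 nats.

2.9548 nats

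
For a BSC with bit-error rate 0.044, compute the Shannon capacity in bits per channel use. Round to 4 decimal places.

0.7397 bits

Binary symmetric channel: C = 1 − h₂(ε) where h₂ is the binary entropy function.
h₂(0.044) = −0.044·log₂0.044 − 0.956·log₂0.956 = 0.2603.
C = 1 − 0.2603 = 0.7397 bits per channel use.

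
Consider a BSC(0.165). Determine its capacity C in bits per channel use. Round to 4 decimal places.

0.3539 bits

Binary symmetric channel: C = 1 − h₂(ε) where h₂ is the binary entropy function.
h₂(0.165) = −0.165·log₂0.165 − 0.835·log₂0.835 = 0.6461.
C = 1 − 0.6461 = 0.3539 bits per channel use.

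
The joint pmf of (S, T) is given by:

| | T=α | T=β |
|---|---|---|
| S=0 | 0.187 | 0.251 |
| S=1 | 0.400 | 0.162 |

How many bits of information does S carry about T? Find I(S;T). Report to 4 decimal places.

Marginals: p(S) = (0.4380, 0.5620), p(T) = (0.5870, 0.4130).
I(S;T) = Σ p(x,y)·log₂[p(x,y)/(p(x)p(y))].
  (0,α): 0.187·log₂(0.7273) = -0.08589
  (0,β): 0.251·log₂(1.3876) = 0.11861
  (1,α): 0.400·log₂(1.2125) = 0.11120
  (1,β): 0.162·log₂(0.6980) = -0.08404
Sum = 0.0599 bits.

0.0599 bits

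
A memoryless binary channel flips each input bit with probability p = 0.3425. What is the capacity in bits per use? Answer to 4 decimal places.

0.0728 bits

Binary symmetric channel: C = 1 − h₂(ε) where h₂ is the binary entropy function.
h₂(0.3425) = −0.3425·log₂0.3425 − 0.6575·log₂0.6575 = 0.9272.
C = 1 − 0.9272 = 0.0728 bits per channel use.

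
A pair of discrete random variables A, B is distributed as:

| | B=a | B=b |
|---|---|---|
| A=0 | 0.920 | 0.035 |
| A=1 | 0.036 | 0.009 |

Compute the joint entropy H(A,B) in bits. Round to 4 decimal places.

H(A,B) = −Σ p(x,y)·log₂ p(x,y) over all 4 cells.
  cell (0,a): −0.920·log₂0.920 = 0.11067
  cell (0,b): −0.035·log₂0.035 = 0.16928
  cell (1,a): −0.036·log₂0.036 = 0.17265
  cell (1,b): −0.009·log₂0.009 = 0.06116
Sum = 0.5138 bits.

0.5138 bits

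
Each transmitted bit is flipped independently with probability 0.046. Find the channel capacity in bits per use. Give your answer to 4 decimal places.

Binary symmetric channel: C = 1 − h₂(ε) where h₂ is the binary entropy function.
h₂(0.046) = −0.046·log₂0.046 − 0.954·log₂0.954 = 0.2692.
C = 1 − 0.2692 = 0.7308 bits per channel use.

0.7308 bits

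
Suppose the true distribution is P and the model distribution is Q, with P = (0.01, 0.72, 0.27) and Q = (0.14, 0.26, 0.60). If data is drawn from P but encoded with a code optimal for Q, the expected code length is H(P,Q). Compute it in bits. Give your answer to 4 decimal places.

1.6266 bits

H(P,Q) = −Σ p·log₂ q.
  −0.01·log₂(0.14) = 0.02837
  −0.72·log₂(0.26) = 1.39926
  −0.27·log₂(0.60) = 0.19898
H(P,Q) = 1.6266 bits.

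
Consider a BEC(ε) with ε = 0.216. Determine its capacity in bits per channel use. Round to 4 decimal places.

Binary erasure channel: capacity C = 1 − ε.
C = 1 − 0.216 = 0.7840 bits per channel use.

0.7840 bits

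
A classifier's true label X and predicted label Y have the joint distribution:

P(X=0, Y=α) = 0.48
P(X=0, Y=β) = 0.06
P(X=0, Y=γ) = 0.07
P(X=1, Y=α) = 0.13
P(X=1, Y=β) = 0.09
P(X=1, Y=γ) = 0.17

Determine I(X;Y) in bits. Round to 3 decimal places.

0.154 bits

Marginals: p(X) = (0.6100, 0.3900), p(Y) = (0.6100, 0.1500, 0.2400).
I(X;Y) = Σ p(x,y)·log₂[p(x,y)/(p(x)p(y))].
  (0,α): 0.48·log₂(1.2900) = 0.1763
  (0,β): 0.06·log₂(0.6557) = -0.0365
  (0,γ): 0.07·log₂(0.4781) = -0.0745
  (1,α): 0.13·log₂(0.5464) = -0.1133
  (1,β): 0.09·log₂(1.5385) = 0.0559
  (1,γ): 0.17·log₂(1.8162) = 0.1464
Sum = 0.154 bits.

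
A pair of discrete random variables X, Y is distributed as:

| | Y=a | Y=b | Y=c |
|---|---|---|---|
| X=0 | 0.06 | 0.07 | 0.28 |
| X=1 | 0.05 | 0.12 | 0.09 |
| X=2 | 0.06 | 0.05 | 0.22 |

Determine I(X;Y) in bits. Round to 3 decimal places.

0.076 bits

Marginals: p(X) = (0.4100, 0.2600, 0.3300), p(Y) = (0.1700, 0.2400, 0.5900).
I(X;Y) = H(X) + H(Y) − H(X,Y).
H(X) = 1.5605, H(Y) = 1.3778, H(X,Y) = 2.8623.
I(X;Y) = 1.5605 + 1.3778 − 2.8623 = 0.076 bits.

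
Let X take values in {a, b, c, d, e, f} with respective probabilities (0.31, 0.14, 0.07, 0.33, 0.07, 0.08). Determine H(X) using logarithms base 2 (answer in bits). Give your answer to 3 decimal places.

2.277 bits

H(X) = −Σ p·log₂ p.
  −(0.31)·log₂(0.31) = 0.5238
  −(0.14)·log₂(0.14) = 0.3971
  −(0.07)·log₂(0.07) = 0.2686
  −(0.33)·log₂(0.33) = 0.5278
  −(0.07)·log₂(0.07) = 0.2686
  −(0.08)·log₂(0.08) = 0.2915
Sum: 0.5238 + 0.3971 + 0.2686 + 0.5278 + 0.2686 + 0.2915 = 2.277 bits.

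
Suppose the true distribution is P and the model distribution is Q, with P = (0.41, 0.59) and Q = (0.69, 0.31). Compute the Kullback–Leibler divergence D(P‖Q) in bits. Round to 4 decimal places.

D(P‖Q) = Σ p·log₂(p/q).
  0.41·log₂(0.41/0.69) = -0.30790
  0.59·log₂(0.59/0.31) = 0.54778
D(P‖Q) = 0.2399 bits.

0.2399 bits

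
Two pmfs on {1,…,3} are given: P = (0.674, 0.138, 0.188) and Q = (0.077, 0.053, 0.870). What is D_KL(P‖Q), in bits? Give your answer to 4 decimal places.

1.8845 bits

D(P‖Q) = Σ p·log₂(p/q).
  0.674·log₂(0.674/0.077) = 2.10950
  0.138·log₂(0.138/0.053) = 0.19052
  0.188·log₂(0.188/0.870) = -0.41553
D(P‖Q) = 1.8845 bits.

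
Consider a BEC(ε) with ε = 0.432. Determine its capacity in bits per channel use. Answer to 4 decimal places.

Binary erasure channel: capacity C = 1 − ε.
C = 1 − 0.432 = 0.5680 bits per channel use.

0.5680 bits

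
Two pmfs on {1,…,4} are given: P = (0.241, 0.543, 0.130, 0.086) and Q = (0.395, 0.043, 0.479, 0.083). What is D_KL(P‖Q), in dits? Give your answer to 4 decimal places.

D(P‖Q) = Σ p·log₁₀(p/q).
  0.241·log₁₀(0.241/0.395) = -0.05171
  0.543·log₁₀(0.543/0.043) = 0.59802
  0.130·log₁₀(0.130/0.479) = -0.07363
  0.086·log₁₀(0.086/0.083) = 0.00133
D(P‖Q) = 0.4740 dits.

0.4740 dits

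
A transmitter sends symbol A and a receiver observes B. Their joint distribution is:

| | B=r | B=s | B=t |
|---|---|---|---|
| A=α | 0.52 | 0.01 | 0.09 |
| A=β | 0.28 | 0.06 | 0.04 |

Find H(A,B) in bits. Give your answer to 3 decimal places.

H(A,B) = −Σ p(x,y)·log₂ p(x,y) over all 6 cells.
  cell (α,r): −0.52·log₂0.52 = 0.4906
  cell (α,s): −0.01·log₂0.01 = 0.0664
  cell (α,t): −0.09·log₂0.09 = 0.3127
  cell (β,r): −0.28·log₂0.28 = 0.5142
  cell (β,s): −0.06·log₂0.06 = 0.2435
  cell (β,t): −0.04·log₂0.04 = 0.1858
Sum = 1.813 bits.

1.813 bits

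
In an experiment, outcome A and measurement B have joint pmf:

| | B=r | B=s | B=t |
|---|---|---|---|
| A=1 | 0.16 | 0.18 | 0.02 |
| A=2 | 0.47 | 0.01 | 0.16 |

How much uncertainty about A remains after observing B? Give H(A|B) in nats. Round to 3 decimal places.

Marginals: p(A) = (0.3600, 0.6400), p(B) = (0.6300, 0.1900, 0.1800).
H(A|B) = Σ p(B) · H(A|B=·).
  B=r: p=0.6300, H(A|B=r) = 0.5667
  B=s: p=0.1900, H(A|B=s) = 0.2062
  B=t: p=0.1800, H(A|B=t) = 0.3488
Weighted sum = 0.459 nats.

0.459 nats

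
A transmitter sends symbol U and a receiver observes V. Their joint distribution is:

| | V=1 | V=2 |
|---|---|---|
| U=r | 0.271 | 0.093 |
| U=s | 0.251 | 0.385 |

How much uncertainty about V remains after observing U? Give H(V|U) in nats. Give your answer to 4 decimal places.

0.6335 nats

Chain rule: H(V|U) = H(U,V) − H(U).
Marginals: p(U) = (0.3640, 0.6360), p(V) = (0.5220, 0.4780).
H(U,V) = 1.2892 nats; H(U) = 0.6557 nats.
H(V|U) = 1.2892 − 0.6557 = 0.6335 nats.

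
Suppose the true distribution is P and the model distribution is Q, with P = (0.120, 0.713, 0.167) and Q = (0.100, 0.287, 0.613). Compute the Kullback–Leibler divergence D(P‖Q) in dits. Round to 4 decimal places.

0.1970 dits

D(P‖Q) = Σ p·log₁₀(p/q).
  0.120·log₁₀(0.120/0.100) = 0.00950
  0.713·log₁₀(0.713/0.287) = 0.28178
  0.167·log₁₀(0.167/0.613) = -0.09431
D(P‖Q) = 0.1970 dits.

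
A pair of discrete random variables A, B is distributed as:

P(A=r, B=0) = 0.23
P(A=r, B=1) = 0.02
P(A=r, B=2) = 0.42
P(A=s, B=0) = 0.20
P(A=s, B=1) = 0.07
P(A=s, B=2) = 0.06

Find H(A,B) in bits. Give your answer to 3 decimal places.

2.103 bits

H(A,B) = −Σ p(x,y)·log₂ p(x,y) over all 6 cells.
  cell (r,0): −0.23·log₂0.23 = 0.4877
  cell (r,1): −0.02·log₂0.02 = 0.1129
  cell (r,2): −0.42·log₂0.42 = 0.5256
  cell (s,0): −0.20·log₂0.20 = 0.4644
  cell (s,1): −0.07·log₂0.07 = 0.2686
  cell (s,2): −0.06·log₂0.06 = 0.2435
Sum = 2.103 bits.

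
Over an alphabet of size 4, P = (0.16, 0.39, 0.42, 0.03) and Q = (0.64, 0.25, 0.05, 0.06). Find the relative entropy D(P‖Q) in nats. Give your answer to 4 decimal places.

D(P‖Q) = Σ p·ln(p/q).
  0.16·ln(0.16/0.64) = -0.22181
  0.39·ln(0.39/0.25) = 0.17343
  0.42·ln(0.42/0.05) = 0.89386
  0.03·ln(0.03/0.06) = -0.02079
D(P‖Q) = 0.8247 nats.

0.8247 nats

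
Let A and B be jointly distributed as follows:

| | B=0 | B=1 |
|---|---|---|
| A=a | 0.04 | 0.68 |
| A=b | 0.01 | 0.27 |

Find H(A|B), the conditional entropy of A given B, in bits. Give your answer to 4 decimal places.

Chain rule: H(A|B) = H(A,B) − H(B).
Marginals: p(A) = (0.7200, 0.2800), p(B) = (0.0500, 0.9500).
H(A,B) = 1.1406 bits; H(B) = 0.2864 bits.
H(A|B) = 1.1406 − 0.2864 = 0.8542 bits.

0.8542 bits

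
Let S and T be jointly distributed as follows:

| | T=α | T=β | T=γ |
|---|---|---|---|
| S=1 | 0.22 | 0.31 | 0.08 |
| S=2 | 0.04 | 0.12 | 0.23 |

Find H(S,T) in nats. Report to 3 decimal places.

1.619 nats

H(S,T) = −Σ p(x,y)·ln p(x,y) over all 6 cells.
  cell (1,α): −0.22·ln0.22 = 0.3331
  cell (1,β): −0.31·ln0.31 = 0.3631
  cell (1,γ): −0.08·ln0.08 = 0.2021
  cell (2,α): −0.04·ln0.04 = 0.1288
  cell (2,β): −0.12·ln0.12 = 0.2544
  cell (2,γ): −0.23·ln0.23 = 0.3380
Sum = 1.619 nats.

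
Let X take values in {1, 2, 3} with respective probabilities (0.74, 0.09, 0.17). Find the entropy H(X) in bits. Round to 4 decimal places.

H(X) = −Σ p·log₂ p.
  −(0.74)·log₂(0.74) = 0.32146
  −(0.09)·log₂(0.09) = 0.31265
  −(0.17)·log₂(0.17) = 0.43459
Sum: 0.32146 + 0.31265 + 0.43459 = 1.0687 bits.

1.0687 bits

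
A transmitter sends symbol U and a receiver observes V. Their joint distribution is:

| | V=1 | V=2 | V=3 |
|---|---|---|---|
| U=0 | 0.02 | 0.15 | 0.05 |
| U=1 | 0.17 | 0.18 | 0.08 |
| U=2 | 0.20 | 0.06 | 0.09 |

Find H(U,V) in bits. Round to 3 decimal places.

H(U,V) = −Σ p(x,y)·log₂ p(x,y) over all 9 cells.
  cell (0,1): −0.02·log₂0.02 = 0.1129
  cell (0,2): −0.15·log₂0.15 = 0.4105
  cell (0,3): −0.05·log₂0.05 = 0.2161
  cell (1,1): −0.17·log₂0.17 = 0.4346
  cell (1,2): −0.18·log₂0.18 = 0.4453
  cell (1,3): −0.08·log₂0.08 = 0.2915
  cell (2,1): −0.20·log₂0.20 = 0.4644
  cell (2,2): −0.06·log₂0.06 = 0.2435
  cell (2,3): −0.09·log₂0.09 = 0.3127
Sum = 2.931 bits.

2.931 bits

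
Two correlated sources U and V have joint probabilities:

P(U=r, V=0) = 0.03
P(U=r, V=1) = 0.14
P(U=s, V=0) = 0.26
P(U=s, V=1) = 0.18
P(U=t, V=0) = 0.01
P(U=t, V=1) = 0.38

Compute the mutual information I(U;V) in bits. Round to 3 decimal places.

0.270 bits

Marginals: p(U) = (0.1700, 0.4400, 0.3900), p(V) = (0.3000, 0.7000).
I(U;V) = H(U) + H(V) − H(U,V).
H(U) = 1.4855, H(V) = 0.8813, H(U,V) = 2.0964.
I(U;V) = 1.4855 + 0.8813 − 2.0964 = 0.270 bits.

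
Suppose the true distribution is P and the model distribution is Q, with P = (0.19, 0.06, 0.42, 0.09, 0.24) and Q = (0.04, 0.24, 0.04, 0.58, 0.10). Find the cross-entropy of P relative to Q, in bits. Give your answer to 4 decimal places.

3.8243 bits

H(P,Q) = −Σ p·log₂ q.
  −0.19·log₂(0.04) = 0.88233
  −0.06·log₂(0.24) = 0.12353
  −0.42·log₂(0.04) = 1.95042
  −0.09·log₂(0.58) = 0.07073
  −0.24·log₂(0.10) = 0.79726
H(P,Q) = 3.8243 bits.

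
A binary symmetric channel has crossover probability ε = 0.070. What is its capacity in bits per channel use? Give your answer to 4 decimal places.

0.6341 bits

Binary symmetric channel: C = 1 − h₂(ε) where h₂ is the binary entropy function.
h₂(0.070) = −0.070·log₂0.070 − 0.930·log₂0.930 = 0.3659.
C = 1 − 0.3659 = 0.6341 bits per channel use.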